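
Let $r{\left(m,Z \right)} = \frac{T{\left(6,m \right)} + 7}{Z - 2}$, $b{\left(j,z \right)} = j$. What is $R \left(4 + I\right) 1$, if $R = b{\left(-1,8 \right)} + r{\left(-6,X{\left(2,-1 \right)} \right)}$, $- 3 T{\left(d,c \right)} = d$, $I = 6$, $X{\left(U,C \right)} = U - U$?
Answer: $-35$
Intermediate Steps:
$X{\left(U,C \right)} = 0$
$T{\left(d,c \right)} = - \frac{d}{3}$
$r{\left(m,Z \right)} = \frac{5}{-2 + Z}$ ($r{\left(m,Z \right)} = \frac{\left(- \frac{1}{3}\right) 6 + 7}{Z - 2} = \frac{-2 + 7}{-2 + Z} = \frac{5}{-2 + Z}$)
$R = - \frac{7}{2}$ ($R = -1 + \frac{5}{-2 + 0} = -1 + \frac{5}{-2} = -1 + 5 \left(- \frac{1}{2}\right) = -1 - \frac{5}{2} = - \frac{7}{2} \approx -3.5$)
$R \left(4 + I\right) 1 = - \frac{7 \left(4 + 6\right) 1}{2} = - \frac{7 \cdot 10 \cdot 1}{2} = \left(- \frac{7}{2}\right) 10 = -35$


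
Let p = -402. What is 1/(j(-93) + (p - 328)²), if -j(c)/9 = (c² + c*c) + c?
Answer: 1/378055 ≈ 2.6451e-6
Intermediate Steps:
j(c) = -18*c² - 9*c (j(c) = -9*((c² + c*c) + c) = -9*((c² + c²) + c) = -9*(2*c² + c) = -9*(c + 2*c²) = -18*c² - 9*c)
1/(j(-93) + (p - 328)²) = 1/(-9*(-93)*(1 + 2*(-93)) + (-402 - 328)²) = 1/(-9*(-93)*(1 - 186) + (-730)²) = 1/(-9*(-93)*(-185) + 532900) = 1/(-154845 + 532900) = 1/378055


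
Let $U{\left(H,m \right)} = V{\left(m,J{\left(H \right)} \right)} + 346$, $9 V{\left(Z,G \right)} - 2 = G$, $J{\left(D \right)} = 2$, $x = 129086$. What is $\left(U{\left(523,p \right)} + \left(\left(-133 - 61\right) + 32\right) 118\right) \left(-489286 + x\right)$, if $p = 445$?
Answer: $\frac{60847145200}{9} \approx 6.7608 \cdot 10^{9}$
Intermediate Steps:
$V{\left(Z,G \right)} = \frac{2}{9} + \frac{G}{9}$
$U{\left(H,m \right)} = \frac{3118}{9}$ ($U{\left(H,m \right)} = \left(\frac{2}{9} + \frac{1}{9} \cdot 2\right) + 346 = \left(\frac{2}{9} + \frac{2}{9}\right) + 346 = \frac{4}{9} + 346 = \frac{3118}{9}$)
$\left(U{\left(523,p \right)} + \left(\left(-133 - 61\right) + 32\right) 118\right) \left(-489286 + x\right) = \left(\frac{3118}{9} + \left(\left(-133 - 61\right) + 32\right) 118\right) \left(-489286 + 129086\right) = \left(\frac{3118}{9} + \left(\left(-133 - 61\right) + 32\right) 118\right) \left(-360200\right) = \left(\frac{3118}{9} + \left(-194 + 32\right) 118\right) \left(-360200\right) = \left(\frac{3118}{9} - 19116\right) \left(-360200\right) = \left(- \frac{168926}{9}\right) \left(-360200\right) = \frac{60847145200}{9}$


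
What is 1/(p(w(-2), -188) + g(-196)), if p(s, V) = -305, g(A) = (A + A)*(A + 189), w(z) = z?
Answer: 1/2439 ≈ 0.00041000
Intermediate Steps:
g(A) = 2*A*(189 + A) (g(A) = (2*A)*(189 + A) = 2*A*(189 + A))
1/(p(w(-2), -188) + g(-196)) = 1/(-305 + 2*(-196)*(189 - 196)) = 1/(-305 + 2*(-196)*(-7)) = 1/(-305 + 2744) = 1/2439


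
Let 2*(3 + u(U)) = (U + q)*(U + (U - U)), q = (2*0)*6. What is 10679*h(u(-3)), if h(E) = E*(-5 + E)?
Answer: -224259/4 ≈ -56065.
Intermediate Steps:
q = 0 (q = 0*6 = 0)
u(U) = -3 + U²/2 (u(U) = -3 + ((U + 0)*(U + (U - U)))/2 = -3 + (U*(U + 0))/2 = -3 + (U*U)/2 = -3 + U²/2)
10679*h(u(-3)) = 10679*((-3 + (½)*(-3)²)*(-5 + (-3 + (½)*(-3)²))) = 10679*((-3 + (½)*9)*(-5 + (-3 + (½)*9))) = 10679*((-3 + 9/2)*(-5 + (-3 + 9/2))) = 10679*(3*(-5 + 3/2)/2) = 10679*((3/2)*(-7/2)) = 10679*(-21/4) = -224259/4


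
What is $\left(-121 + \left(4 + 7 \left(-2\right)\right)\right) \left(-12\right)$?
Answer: $1572$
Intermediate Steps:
$\left(-121 + \left(4 + 7 \left(-2\right)\right)\right) \left(-12\right) = \left(-121 + \left(4 - 14\right)\right) \left(-12\right) = \left(-121 - 10\right) \left(-12\right) = \left(-131\right) \left(-12\right) = 1572$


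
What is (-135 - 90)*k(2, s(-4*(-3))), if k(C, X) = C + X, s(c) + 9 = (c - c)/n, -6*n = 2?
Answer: 1575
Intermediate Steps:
n = -⅓ (n = -⅙*2 = -⅓ ≈ -0.33333)
s(c) = -9 (s(c) = -9 + (c - c)/(-⅓) = -9 + 0*(-3) = -9 + 0 = -9)
(-135 - 90)*k(2, s(-4*(-3))) = (-135 - 90)*(2 - 9) = -225*(-7) = 1575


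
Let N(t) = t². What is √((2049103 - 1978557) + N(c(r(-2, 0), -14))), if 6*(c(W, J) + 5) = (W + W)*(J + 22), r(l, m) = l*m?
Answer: √70571 ≈ 265.65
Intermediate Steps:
c(W, J) = -5 + W*(22 + J)/3 (c(W, J) = -5 + ((W + W)*(J + 22))/6 = -5 + ((2*W)*(22 + J))/6 = -5 + (2*W*(22 + J))/6 = -5 + W*(22 + J)/3)
√((2049103 - 1978557) + N(c(r(-2, 0), -14))) = √((2049103 - 1978557) + (-5 + 22*(-2*0)/3 + (⅓)*(-14)*(-2*0))²) = √(70546 + (-5 + (22/3)*0 + (⅓)*(-14)*0)²) = √(70546 + (-5 + 0 + 0)²) = √(70546 + (-5)²) = √(70546 + 25) = √70571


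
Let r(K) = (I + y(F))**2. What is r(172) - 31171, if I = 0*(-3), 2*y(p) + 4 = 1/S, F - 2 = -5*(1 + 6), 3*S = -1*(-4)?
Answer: -1994775/64 ≈ -31168.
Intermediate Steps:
S = 4/3 (S = (-1*(-4))/3 = (1/3)*4 = 4/3 ≈ 1.3333)
F = -33 (F = 2 - 5*(1 + 6) = 2 - 5*7 = 2 - 35 = -33)
y(p) = -13/8 (y(p) = -2 + 1/(2*(4/3)) = -2 + (1/2)*(3/4) = -2 + 3/8 = -13/8)
I = 0
r(K) = 169/64 (r(K) = (0 - 13/8)**2 = (-13/8)**2 = 169/64)
r(172) - 31171 = 169/64 - 31171 = -1994775/64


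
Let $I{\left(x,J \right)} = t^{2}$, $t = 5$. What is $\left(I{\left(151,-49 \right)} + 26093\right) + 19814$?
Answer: $45932$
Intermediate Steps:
$I{\left(x,J \right)} = 25$ ($I{\left(x,J \right)} = 5^{2} = 25$)
$\left(I{\left(151,-49 \right)} + 26093\right) + 19814 = \left(25 + 26093\right) + 19814 = 26118 + 19814 = 45932$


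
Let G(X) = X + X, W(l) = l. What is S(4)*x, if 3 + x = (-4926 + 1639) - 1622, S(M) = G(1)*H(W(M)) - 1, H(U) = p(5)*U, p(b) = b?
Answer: -191568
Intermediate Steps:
G(X) = 2*X
H(U) = 5*U
S(M) = -1 + 10*M (S(M) = (2*1)*(5*M) - 1 = 2*(5*M) - 1 = 10*M - 1 = -1 + 10*M)
x = -4912 (x = -3 + ((-4926 + 1639) - 1622) = -3 + (-3287 - 1622) = -3 - 4909 = -4912)
S(4)*x = (-1 + 10*4)*(-4912) = (-1 + 40)*(-4912) = 39*(-4912) = -191568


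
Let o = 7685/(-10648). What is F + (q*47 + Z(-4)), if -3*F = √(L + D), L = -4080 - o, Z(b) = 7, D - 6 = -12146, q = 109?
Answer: 5130 - 5*I*√151978530/1452 ≈ 5130.0 - 42.452*I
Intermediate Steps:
D = -12140 (D = 6 - 12146 = -12140)
o = -7685/10648 (o = 7685*(-1/10648) = -7685/10648 ≈ -0.72173)
L = -43436155/10648 (L = -4080 - 1*(-7685/10648) = -4080 + 7685/10648 = -43436155/10648 ≈ -4079.3)
F = -5*I*√151978530/1452 (F = -√(-43436155/10648 - 12140)/3 = -5*I*√151978530/1452 ≈ -42.452*I)
F + (q*47 + Z(-4)) = -5*I*√151978530/1452 + (109*47 + 7) = -5*I*√151978530/1452 + (5123 + 7) = -5*I*√151978530/1452 + 5130 = 5130 - 5*I*√151978530/1452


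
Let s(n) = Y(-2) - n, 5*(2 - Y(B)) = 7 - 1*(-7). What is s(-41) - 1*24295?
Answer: -121274/5 ≈ -24255.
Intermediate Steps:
Y(B) = -⅘ (Y(B) = 2 - (7 - 1*(-7))/5 = 2 - (7 + 7)/5 = 2 - ⅕*14 = 2 - 14/5 = -⅘)
s(n) = -⅘ - n
s(-41) - 1*24295 = (-⅘ - 1*(-41)) - 1*24295 = (-⅘ + 41) - 24295 = 201/5 - 24295 = -121274/5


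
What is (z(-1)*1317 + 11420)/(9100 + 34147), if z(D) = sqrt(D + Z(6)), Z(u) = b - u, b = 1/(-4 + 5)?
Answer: 11420/43247 + 1317*I*sqrt(6)/43247 ≈ 0.26406 + 0.074594*I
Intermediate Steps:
b = 1 (b = 1/1 = 1)
Z(u) = 1 - u
z(D) = sqrt(-5 + D) (z(D) = sqrt(D + (1 - 1*6)) = sqrt(D + (1 - 6)) = sqrt(D - 5) = sqrt(-5 + D))
(z(-1)*1317 + 11420)/(9100 + 34147) = (sqrt(-5 - 1)*1317 + 11420)/(9100 + 34147) = (sqrt(-6)*1317 + 11420)/43247 = ((I*sqrt(6))*1317 + 11420)*(1/43247) = (1317*I*sqrt(6) + 11420)*(1/43247) = (11420 + 1317*I*sqrt(6))*(1/43247) = 11420/43247 + 1317*I*sqrt(6)/43247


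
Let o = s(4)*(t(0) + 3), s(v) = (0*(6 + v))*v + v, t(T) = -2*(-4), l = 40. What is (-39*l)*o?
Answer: -68640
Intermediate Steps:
t(T) = 8
s(v) = v (s(v) = 0*v + v = 0 + v = v)
o = 44 (o = 4*(8 + 3) = 4*11 = 44)
(-39*l)*o = -39*40*44 = -1560*44 = -68640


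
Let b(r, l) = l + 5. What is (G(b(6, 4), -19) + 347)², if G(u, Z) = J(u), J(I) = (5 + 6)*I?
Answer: 198916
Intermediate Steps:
J(I) = 11*I
b(r, l) = 5 + l
G(u, Z) = 11*u
(G(b(6, 4), -19) + 347)² = (11*(5 + 4) + 347)² = (11*9 + 347)² = (99 + 347)² = 446² = 198916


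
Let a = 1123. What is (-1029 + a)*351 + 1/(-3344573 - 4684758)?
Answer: 264919747013/8029331 ≈ 32994.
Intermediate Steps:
(-1029 + a)*351 + 1/(-3344573 - 4684758) = (-1029 + 1123)*351 + 1/(-3344573 - 4684758) = 94*351 + 1/(-8029331) = 32994 - 1/8029331 = 264919747013/8029331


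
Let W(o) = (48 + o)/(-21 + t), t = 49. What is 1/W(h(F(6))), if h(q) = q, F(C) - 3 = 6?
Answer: 28/57 ≈ 0.49123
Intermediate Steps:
F(C) = 9 (F(C) = 3 + 6 = 9)
W(o) = 12/7 + o/28 (W(o) = (48 + o)/(-21 + 49) = (48 + o)/28 = (48 + o)*(1/28) = 12/7 + o/28)
1/W(h(F(6))) = 1/(12/7 + (1/28)*9) = 1/(12/7 + 9/28) = 1/(57/28) = 28/57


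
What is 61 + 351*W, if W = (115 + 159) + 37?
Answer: 109222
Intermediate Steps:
W = 311 (W = 274 + 37 = 311)
61 + 351*W = 61 + 351*311 = 61 + 109161 = 109222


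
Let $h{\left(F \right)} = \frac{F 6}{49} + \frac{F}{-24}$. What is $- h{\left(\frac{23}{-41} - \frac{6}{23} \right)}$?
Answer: $\frac{73625}{1108968} \approx 0.066391$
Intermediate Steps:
$h{\left(F \right)} = \frac{95 F}{1176}$ ($h{\left(F \right)} = 6 F \frac{1}{49} + F \left(- \frac{1}{24}\right) = \frac{6 F}{49} - \frac{F}{24} = \frac{95 F}{1176}$)
$- h{\left(\frac{23}{-41} - \frac{6}{23} \right)} = - \frac{95 \left(\frac{23}{-41} - \frac{6}{23}\right)}{1176} = - \frac{95 \left(23 \left(- \frac{1}{41}\right) - \frac{6}{23}\right)}{1176} = - \frac{95 \left(- \frac{23}{41} - \frac{6}{23}\right)}{1176} = - \frac{95 \left(-775\right)}{1176 \cdot 943} = \left(-1\right) \left(- \frac{73625}{1108968}\right) = \frac{73625}{1108968}$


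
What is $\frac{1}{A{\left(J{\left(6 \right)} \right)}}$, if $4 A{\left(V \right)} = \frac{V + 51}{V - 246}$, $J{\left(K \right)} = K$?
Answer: $- \frac{320}{19} \approx -16.842$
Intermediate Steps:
$A{\left(V \right)} = \frac{51 + V}{4 \left(-246 + V\right)}$ ($A{\left(V \right)} = \frac{\left(V + 51\right) \frac{1}{V - 246}}{4} = \frac{\left(51 + V\right) \frac{1}{-246 + V}}{4} = \frac{\frac{1}{-246 + V} \left(51 + V\right)}{4} = \frac{51 + V}{4 \left(-246 + V\right)}$)
$\frac{1}{A{\left(J{\left(6 \right)} \right)}} = \frac{1}{\frac{1}{4} \frac{1}{-246 + 6} \left(51 + 6\right)} = \frac{1}{\frac{1}{4} \frac{1}{-240} \cdot 57} = \frac{1}{\frac{1}{4} \left(- \frac{1}{240}\right) 57} = \frac{1}{- \frac{19}{320}} = - \frac{320}{19}$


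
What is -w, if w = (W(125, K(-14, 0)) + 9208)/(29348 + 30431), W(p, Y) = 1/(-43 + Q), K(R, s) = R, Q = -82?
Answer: -1150999/7472375 ≈ -0.15403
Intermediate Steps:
W(p, Y) = -1/125 (W(p, Y) = 1/(-43 - 82) = 1/(-125) = -1/125)
w = 1150999/7472375 (w = (-1/125 + 9208)/(29348 + 30431) = (1150999/125)/59779 = (1150999/125)*(1/59779) = 1150999/7472375 ≈ 0.15403)
-w = -1*1150999/7472375 = -1150999/7472375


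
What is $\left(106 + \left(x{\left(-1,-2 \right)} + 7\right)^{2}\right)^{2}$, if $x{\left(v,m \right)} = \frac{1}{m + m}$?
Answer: $\frac{5880625}{256} \approx 22971.0$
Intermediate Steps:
$x{\left(v,m \right)} = \frac{1}{2 m}$
$\left(106 + \left(x{\left(-1,-2 \right)} + 7\right)^{2}\right)^{2} = \left(106 + \left(\frac{1}{2 \left(-2\right)} + 7\right)^{2}\right)^{2} = \left(106 + \left(\frac{1}{2} \left(- \frac{1}{2}\right) + 7\right)^{2}\right)^{2} = \left(106 + \left(- \frac{1}{4} + 7\right)^{2}\right)^{2} = \left(106 + \left(\frac{27}{4}\right)^{2}\right)^{2} = \left(106 + \frac{729}{16}\right)^{2} = \left(\frac{2425}{16}\right)^{2} = \frac{5880625}{256}$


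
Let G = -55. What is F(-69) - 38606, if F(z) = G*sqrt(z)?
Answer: -38606 - 55*I*sqrt(69) ≈ -38606.0 - 456.86*I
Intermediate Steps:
F(z) = -55*sqrt(z)
F(-69) - 38606 = -55*I*sqrt(69) - 38606 = -38606 - 55*I*sqrt(69)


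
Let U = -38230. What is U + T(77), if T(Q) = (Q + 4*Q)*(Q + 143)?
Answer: 46470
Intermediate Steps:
T(Q) = 5*Q*(143 + Q) (T(Q) = (5*Q)*(143 + Q) = 5*Q*(143 + Q))
U + T(77) = -38230 + 5*77*(143 + 77) = -38230 + 5*77*220 = -38230 + 84700 = 46470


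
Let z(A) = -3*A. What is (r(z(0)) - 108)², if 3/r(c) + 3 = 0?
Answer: 11881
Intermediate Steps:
r(c) = -1 (r(c) = 3/(-3 + 0) = 3/(-3) = 3*(-⅓) = -1)
(r(z(0)) - 108)² = (-1 - 108)² = (-109)² = 11881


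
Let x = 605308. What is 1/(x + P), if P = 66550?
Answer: 1/671858 ≈ 1.4884e-6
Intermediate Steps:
1/(x + P) = 1/(605308 + 66550) = 1/671858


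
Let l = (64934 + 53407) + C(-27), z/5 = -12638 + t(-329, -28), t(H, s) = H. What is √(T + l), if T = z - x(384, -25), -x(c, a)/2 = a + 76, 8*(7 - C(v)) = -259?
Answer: √858358/4 ≈ 231.62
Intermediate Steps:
C(v) = 315/8 (C(v) = 7 - ⅛*(-259) = 7 + 259/8 = 315/8)
z = -64835 (z = 5*(-12638 - 329) = 5*(-12967) = -64835)
x(c, a) = -152 - 2*a (x(c, a) = -2*(a + 76) = -2*(76 + a) = -152 - 2*a)
T = -64733 (T = -64835 - (-152 - 2*(-25)) = -64835 - (-152 + 50) = -64835 - 1*(-102) = -64835 + 102 = -64733)
l = 947043/8 (l = (64934 + 53407) + 315/8 = 118341 + 315/8 = 947043/8 ≈ 1.1838e+5)
√(T + l) = √(-64733 + 947043/8) = √(429179/8) = √858358/4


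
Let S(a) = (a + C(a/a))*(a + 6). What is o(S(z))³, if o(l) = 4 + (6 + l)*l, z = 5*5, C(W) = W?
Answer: 280337487097962176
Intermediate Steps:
z = 25
S(a) = (1 + a)*(6 + a) (S(a) = (a + a/a)*(a + 6) = (a + 1)*(6 + a) = (1 + a)*(6 + a))
o(l) = 4 + l*(6 + l)
o(S(z))³ = (4 + (6 + 25² + 7*25)² + 6*(6 + 25² + 7*25))³ = (4 + (6 + 625 + 175)² + 6*(6 + 625 + 175))³ = (4 + 806² + 6*806)³ = (4 + 649636 + 4836)³ = 654476³ = 280337487097962176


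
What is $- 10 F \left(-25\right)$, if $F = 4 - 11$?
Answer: $-1750$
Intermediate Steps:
$F = -7$ ($F = 4 - 11 = -7$)
$- 10 F \left(-25\right) = \left(-10\right) \left(-7\right) \left(-25\right) = 70 \left(-25\right) = -1750$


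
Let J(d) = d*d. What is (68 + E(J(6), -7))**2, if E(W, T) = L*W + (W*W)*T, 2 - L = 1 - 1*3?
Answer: 78499600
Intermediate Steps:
J(d) = d**2
L = 4 (L = 2 - (1 - 1*3) = 2 - (1 - 3) = 2 - 1*(-2) = 2 + 2 = 4)
E(W, T) = 4*W + T*W**2 (E(W, T) = 4*W + (W*W)*T = 4*W + W**2*T = 4*W + T*W**2)
(68 + E(J(6), -7))**2 = (68 + 6**2*(4 - 7*6**2))**2 = (68 + 36*(4 - 7*36))**2 = (68 + 36*(4 - 252))**2 = (68 + 36*(-248))**2 = (68 - 8928)**2 = (-8860)**2 = 78499600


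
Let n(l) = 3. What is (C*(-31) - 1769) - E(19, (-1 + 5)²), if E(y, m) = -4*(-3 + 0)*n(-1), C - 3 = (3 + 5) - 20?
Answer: -1526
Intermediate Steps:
C = -9 (C = 3 + ((3 + 5) - 20) = 3 + (8 - 20) = 3 - 12 = -9)
E(y, m) = 36 (E(y, m) = -4*(-3 + 0)*3 = -(-12)*3 = -4*(-9) = 36)
(C*(-31) - 1769) - E(19, (-1 + 5)²) = (-9*(-31) - 1769) - 1*36 = (279 - 1769) - 36 = -1490 - 36 = -1526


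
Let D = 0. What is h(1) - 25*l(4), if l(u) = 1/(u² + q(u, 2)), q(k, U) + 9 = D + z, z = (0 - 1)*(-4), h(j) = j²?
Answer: -14/11 ≈ -1.2727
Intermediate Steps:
z = 4 (z = -1*(-4) = 4)
q(k, U) = -5 (q(k, U) = -9 + (0 + 4) = -9 + 4 = -5)
l(u) = 1/(-5 + u²) (l(u) = 1/(u² - 5) = 1/(-5 + u²))
h(1) - 25*l(4) = 1² - 25/(-5 + 4²) = 1 - 25/(-5 + 16) = 1 - 25/11 = -14/11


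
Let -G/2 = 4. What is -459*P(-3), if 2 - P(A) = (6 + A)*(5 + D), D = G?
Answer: -5049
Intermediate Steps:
G = -8 (G = -2*4 = -8)
D = -8
P(A) = 20 + 3*A (P(A) = 2 - (6 + A)*(5 - 8) = 2 - (6 + A)*(-3) = 2 - (-18 - 3*A) = 2 + (18 + 3*A) = 20 + 3*A)
-459*P(-3) = -459*(20 + 3*(-3)) = -459*(20 - 9) = -459*11 = -5049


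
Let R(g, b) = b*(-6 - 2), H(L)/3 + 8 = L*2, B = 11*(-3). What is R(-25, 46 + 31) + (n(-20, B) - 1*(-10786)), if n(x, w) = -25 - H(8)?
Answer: 10121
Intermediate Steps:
B = -33
H(L) = -24 + 6*L (H(L) = -24 + 3*(L*2) = -24 + 3*(2*L) = -24 + 6*L)
n(x, w) = -49 (n(x, w) = -25 - (-24 + 6*8) = -25 - (-24 + 48) = -25 - 1*24 = -25 - 24 = -49)
R(g, b) = -8*b (R(g, b) = b*(-8) = -8*b)
R(-25, 46 + 31) + (n(-20, B) - 1*(-10786)) = -8*(46 + 31) + (-49 - 1*(-10786)) = -8*77 + (-49 + 10786) = -616 + 10737 = 10121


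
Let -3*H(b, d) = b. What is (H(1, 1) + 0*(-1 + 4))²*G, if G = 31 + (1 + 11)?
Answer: 43/9 ≈ 4.7778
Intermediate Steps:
H(b, d) = -b/3
G = 43 (G = 31 + 12 = 43)
(H(1, 1) + 0*(-1 + 4))²*G = (-⅓*1 + 0*(-1 + 4))²*43 = (-⅓ + 0*3)²*43 = (-⅓ + 0)²*43 = (-⅓)²*43 = (⅑)*43 = 43/9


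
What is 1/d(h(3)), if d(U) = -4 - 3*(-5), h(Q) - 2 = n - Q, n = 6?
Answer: 1/11 ≈ 0.090909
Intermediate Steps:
h(Q) = 8 - Q (h(Q) = 2 + (6 - Q) = 8 - Q)
d(U) = 11 (d(U) = -4 + 15 = 11)
1/d(h(3)) = 1/11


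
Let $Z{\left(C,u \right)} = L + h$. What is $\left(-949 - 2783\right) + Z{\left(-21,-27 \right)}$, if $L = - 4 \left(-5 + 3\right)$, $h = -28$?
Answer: $-3752$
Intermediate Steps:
$L = 8$ ($L = \left(-4\right) \left(-2\right) = 8$)
$Z{\left(C,u \right)} = -20$ ($Z{\left(C,u \right)} = 8 - 28 = -20$)
$\left(-949 - 2783\right) + Z{\left(-21,-27 \right)} = \left(-949 - 2783\right) - 20 = -3732 - 20 = -3752$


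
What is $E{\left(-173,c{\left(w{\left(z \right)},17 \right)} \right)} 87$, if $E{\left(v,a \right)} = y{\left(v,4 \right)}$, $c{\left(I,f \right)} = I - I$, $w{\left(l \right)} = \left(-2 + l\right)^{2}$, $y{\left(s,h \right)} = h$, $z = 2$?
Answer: $348$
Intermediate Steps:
$c{\left(I,f \right)} = 0$
$E{\left(v,a \right)} = 4$
$E{\left(-173,c{\left(w{\left(z \right)},17 \right)} \right)} 87 = 4 \cdot 87 = 348$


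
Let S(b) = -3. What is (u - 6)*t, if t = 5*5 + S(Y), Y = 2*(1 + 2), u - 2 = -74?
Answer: -1716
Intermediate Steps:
u = -72 (u = 2 - 74 = -72)
Y = 6 (Y = 2*3 = 6)
t = 22 (t = 5*5 - 3 = 25 - 3 = 22)
(u - 6)*t = (-72 - 6)*22 = -78*22 = -1716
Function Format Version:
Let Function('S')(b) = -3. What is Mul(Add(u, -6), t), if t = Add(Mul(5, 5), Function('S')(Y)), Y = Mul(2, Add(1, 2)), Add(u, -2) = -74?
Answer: -1716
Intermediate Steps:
u = -72 (u = Add(2, -74) = -72)
Y = 6 (Y = Mul(2, 3) = 6)
t = 22 (t = Add(Mul(5, 5), -3) = Add(25, -3) = 22)
Mul(Add(u, -6), t) = Mul(Add(-72, -6), 22) = Mul(-78, 22) = -1716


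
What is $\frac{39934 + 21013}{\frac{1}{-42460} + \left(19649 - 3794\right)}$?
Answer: $\frac{2587809620}{673203299} \approx 3.844$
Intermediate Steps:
$\frac{39934 + 21013}{\frac{1}{-42460} + \left(19649 - 3794\right)} = \frac{60947}{- \frac{1}{42460} + \left(19649 - 3794\right)} = \frac{60947}{- \frac{1}{42460} + 15855} = \frac{60947}{\frac{673203299}{42460}} = 60947 \cdot \frac{42460}{673203299} = \frac{2587809620}{673203299}$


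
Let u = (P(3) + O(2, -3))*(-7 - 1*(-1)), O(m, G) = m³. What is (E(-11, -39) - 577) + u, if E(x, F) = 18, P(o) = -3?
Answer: -589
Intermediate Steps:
u = -30 (u = (-3 + 2³)*(-7 - 1*(-1)) = (-3 + 8)*(-7 + 1) = 5*(-6) = -30)
(E(-11, -39) - 577) + u = (18 - 577) - 30 = -559 - 30 = -589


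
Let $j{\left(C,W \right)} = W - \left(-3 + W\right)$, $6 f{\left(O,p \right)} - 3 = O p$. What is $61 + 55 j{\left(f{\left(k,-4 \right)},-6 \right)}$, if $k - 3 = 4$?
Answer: $226$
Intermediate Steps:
$k = 7$ ($k = 3 + 4 = 7$)
$f{\left(O,p \right)} = \frac{1}{2} + \frac{O p}{6}$
$j{\left(C,W \right)} = 3$
$61 + 55 j{\left(f{\left(k,-4 \right)},-6 \right)} = 61 + 55 \cdot 3 = 61 + 165 = 226$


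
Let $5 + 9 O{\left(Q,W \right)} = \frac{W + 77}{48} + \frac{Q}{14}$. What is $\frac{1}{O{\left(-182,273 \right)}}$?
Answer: $- \frac{216}{257} \approx -0.84047$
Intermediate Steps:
$O{\left(Q,W \right)} = - \frac{163}{432} + \frac{Q}{126} + \frac{W}{432}$ ($O{\left(Q,W \right)} = - \frac{5}{9} + \frac{\frac{W + 77}{48} + \frac{Q}{14}}{9} = - \frac{5}{9} + \frac{\left(77 + W\right) \frac{1}{48} + Q \frac{1}{14}}{9} = - \frac{5}{9} + \frac{\left(\frac{77}{48} + \frac{W}{48}\right) + \frac{Q}{14}}{9} = - \frac{5}{9} + \frac{\frac{77}{48} + \frac{Q}{14} + \frac{W}{48}}{9} = - \frac{5}{9} + \left(\frac{77}{432} + \frac{Q}{126} + \frac{W}{432}\right) = - \frac{163}{432} + \frac{Q}{126} + \frac{W}{432}$)
$\frac{1}{O{\left(-182,273 \right)}} = \frac{1}{- \frac{163}{432} + \frac{1}{126} \left(-182\right) + \frac{1}{432} \cdot 273} = \frac{1}{- \frac{163}{432} - \frac{13}{9} + \frac{91}{144}} = \frac{1}{- \frac{257}{216}} = - \frac{216}{257}$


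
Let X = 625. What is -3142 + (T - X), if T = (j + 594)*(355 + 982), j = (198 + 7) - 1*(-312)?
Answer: 1481640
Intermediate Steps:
j = 517 (j = 205 + 312 = 517)
T = 1485407 (T = (517 + 594)*(355 + 982) = 1111*1337 = 1485407)
-3142 + (T - X) = -3142 + (1485407 - 1*625) = -3142 + (1485407 - 625) = -3142 + 1484782 = 1481640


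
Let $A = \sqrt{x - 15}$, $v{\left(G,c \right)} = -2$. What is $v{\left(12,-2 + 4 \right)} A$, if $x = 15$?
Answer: $0$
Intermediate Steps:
$A = 0$ ($A = \sqrt{15 - 15} = \sqrt{0} = 0$)
$v{\left(12,-2 + 4 \right)} A = \left(-2\right) 0 = 0$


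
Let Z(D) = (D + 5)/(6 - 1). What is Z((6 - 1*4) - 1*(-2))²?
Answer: 81/25 ≈ 3.2400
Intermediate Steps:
Z(D) = 1 + D/5 (Z(D) = (5 + D)/5 = (5 + D)*(⅕) = 1 + D/5)
Z((6 - 1*4) - 1*(-2))² = (1 + ((6 - 1*4) - 1*(-2))/5)² = (1 + ((6 - 4) + 2)/5)² = (1 + (2 + 2)/5)² = (1 + (⅕)*4)² = (1 + ⅘)² = (9/5)² = 81/25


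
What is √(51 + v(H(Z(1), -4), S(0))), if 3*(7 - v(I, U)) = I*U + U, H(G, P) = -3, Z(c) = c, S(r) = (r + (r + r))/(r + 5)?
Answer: √58 ≈ 7.6158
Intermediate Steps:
S(r) = 3*r/(5 + r) (S(r) = (r + 2*r)/(5 + r) = (3*r)/(5 + r) = 3*r/(5 + r))
v(I, U) = 7 - U/3 - I*U/3 (v(I, U) = 7 - (I*U + U)/3 = 7 - (U + I*U)/3 = 7 + (-U/3 - I*U/3) = 7 - U/3 - I*U/3)
√(51 + v(H(Z(1), -4), S(0))) = √(51 + (7 - 0/(5 + 0) - ⅓*(-3)*3*0/(5 + 0))) = √(51 + (7 - 0/5 - ⅓*(-3)*3*0/5)) = √(51 + (7 - 0/5 - ⅓*(-3)*3*0*(⅕))) = √(51 + (7 - ⅓*0 - ⅓*(-3)*0)) = √(51 + (7 + 0 + 0)) = √(51 + 7) = √58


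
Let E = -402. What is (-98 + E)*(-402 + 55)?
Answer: 173500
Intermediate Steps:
(-98 + E)*(-402 + 55) = (-98 - 402)*(-402 + 55) = -500*(-347) = 173500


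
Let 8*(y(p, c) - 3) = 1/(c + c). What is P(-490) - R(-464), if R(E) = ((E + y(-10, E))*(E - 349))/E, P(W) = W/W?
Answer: 2785908781/3444736 ≈ 808.74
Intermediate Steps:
P(W) = 1
y(p, c) = 3 + 1/(16*c) (y(p, c) = 3 + 1/(8*(c + c)) = 3 + 1/(8*((2*c))) = 3 + (1/(2*c))/8 = 3 + 1/(16*c))
R(E) = (-349 + E)*(3 + E + 1/(16*E))/E (R(E) = ((E + (3 + 1/(16*E)))*(E - 349))/E = ((3 + E + 1/(16*E))*(-349 + E))/E = ((-349 + E)*(3 + E + 1/(16*E)))/E = (-349 + E)*(3 + E + 1/(16*E))/E)
P(-490) - R(-464) = 1 - (-346 - 464 - 16751/16/(-464) - 349/16/(-464)²) = 1 - (-346 - 464 - 16751/16*(-1/464) - 349/16*1/215296) = 1 - (-346 - 464 + 16751/7424 - 349/3444736) = 1 - 1*(-2782464045/3444736) = 1 + 2782464045/3444736 = 2785908781/3444736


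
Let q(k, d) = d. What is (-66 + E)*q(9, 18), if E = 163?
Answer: 1746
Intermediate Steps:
(-66 + E)*q(9, 18) = (-66 + 163)*18 = 97*18 = 1746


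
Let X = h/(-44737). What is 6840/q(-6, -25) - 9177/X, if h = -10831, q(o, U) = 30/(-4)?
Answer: -420429321/10831 ≈ -38817.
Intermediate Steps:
q(o, U) = -15/2 (q(o, U) = 30*(-¼) = -15/2)
X = 10831/44737 (X = -10831/(-44737) = -10831*(-1/44737) = 10831/44737 ≈ 0.24210)
6840/q(-6, -25) - 9177/X = 6840/(-15/2) - 9177/10831/44737 = 6840*(-2/15) - 9177*44737/10831 = -912 - 410551449/10831 = -420429321/10831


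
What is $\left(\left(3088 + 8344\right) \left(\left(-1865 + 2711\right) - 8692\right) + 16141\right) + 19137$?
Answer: $-89660194$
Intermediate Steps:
$\left(\left(3088 + 8344\right) \left(\left(-1865 + 2711\right) - 8692\right) + 16141\right) + 19137 = \left(11432 \left(846 - 8692\right) + 16141\right) + 19137 = \left(11432 \left(-7846\right) + 16141\right) + 19137 = \left(-89695472 + 16141\right) + 19137 = -89679331 + 19137 = -89660194$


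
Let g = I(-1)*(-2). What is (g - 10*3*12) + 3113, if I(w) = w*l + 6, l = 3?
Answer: 2747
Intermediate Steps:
I(w) = 6 + 3*w (I(w) = w*3 + 6 = 3*w + 6 = 6 + 3*w)
g = -6 (g = (6 + 3*(-1))*(-2) = (6 - 3)*(-2) = 3*(-2) = -6)
(g - 10*3*12) + 3113 = (-6 - 10*3*12) + 3113 = (-6 - 30*12) + 3113 = (-6 - 360) + 3113 = -366 + 3113 = 2747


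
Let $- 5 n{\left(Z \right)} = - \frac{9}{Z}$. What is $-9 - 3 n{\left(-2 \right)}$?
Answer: $- \frac{63}{10} \approx -6.3$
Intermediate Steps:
$n{\left(Z \right)} = \frac{9}{5 Z}$ ($n{\left(Z \right)} = - \frac{\left(-9\right) \frac{1}{Z}}{5} = \frac{9}{5 Z}$)
$-9 - 3 n{\left(-2 \right)} = -9 - 3 \frac{9}{5 \left(-2\right)} = -9 - 3 \cdot \frac{9}{5} \left(- \frac{1}{2}\right) = -9 - - \frac{27}{10} = -9 + \frac{27}{10} = - \frac{63}{10}$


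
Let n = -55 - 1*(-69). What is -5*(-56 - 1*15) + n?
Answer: 369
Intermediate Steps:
n = 14 (n = -55 + 69 = 14)
-5*(-56 - 1*15) + n = -5*(-56 - 1*15) + 14 = -5*(-56 - 15) + 14 = -5*(-71) + 14 = 355 + 14 = 369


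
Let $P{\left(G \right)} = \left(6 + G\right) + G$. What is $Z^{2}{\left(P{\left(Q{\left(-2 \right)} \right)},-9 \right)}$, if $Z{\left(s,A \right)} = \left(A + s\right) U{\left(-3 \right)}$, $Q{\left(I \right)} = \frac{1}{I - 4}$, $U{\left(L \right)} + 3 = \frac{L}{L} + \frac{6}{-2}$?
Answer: $\frac{2500}{9} \approx 277.78$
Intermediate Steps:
$U{\left(L \right)} = -5$ ($U{\left(L \right)} = -3 + \left(\frac{L}{L} + \frac{6}{-2}\right) = -3 + \left(1 + 6 \left(- \frac{1}{2}\right)\right) = -3 + \left(1 - 3\right) = -3 - 2 = -5$)
$Q{\left(I \right)} = \frac{1}{-4 + I}$
$P{\left(G \right)} = 6 + 2 G$
$Z{\left(s,A \right)} = - 5 A - 5 s$ ($Z{\left(s,A \right)} = \left(A + s\right) \left(-5\right) = - 5 A - 5 s$)
$Z^{2}{\left(P{\left(Q{\left(-2 \right)} \right)},-9 \right)} = \left(\left(-5\right) \left(-9\right) - 5 \left(6 + \frac{2}{-4 - 2}\right)\right)^{2} = \left(45 - 5 \left(6 + \frac{2}{-6}\right)\right)^{2} = \left(45 - 5 \left(6 + 2 \left(- \frac{1}{6}\right)\right)\right)^{2} = \left(45 - 5 \left(6 - \frac{1}{3}\right)\right)^{2} = \left(45 - \frac{85}{3}\right)^{2} = \left(\frac{50}{3}\right)^{2} = \frac{2500}{9}$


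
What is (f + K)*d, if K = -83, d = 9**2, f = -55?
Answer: -11178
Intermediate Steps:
d = 81
(f + K)*d = (-55 - 83)*81 = -138*81 = -11178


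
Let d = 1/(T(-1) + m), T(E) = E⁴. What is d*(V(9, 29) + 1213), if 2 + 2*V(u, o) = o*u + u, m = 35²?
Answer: 1347/1226 ≈ 1.0987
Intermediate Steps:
m = 1225
V(u, o) = -1 + u/2 + o*u/2 (V(u, o) = -1 + (o*u + u)/2 = -1 + (u + o*u)/2 = -1 + (u/2 + o*u/2) = -1 + u/2 + o*u/2)
d = 1/1226 (d = 1/((-1)⁴ + 1225) = 1/(1 + 1225) = 1/1226 ≈ 0.00081566)
d*(V(9, 29) + 1213) = ((-1 + (½)*9 + (½)*29*9) + 1213)/1226 = ((-1 + 9/2 + 261/2) + 1213)/1226 = (134 + 1213)/1226 = (1/1226)*1347 = 1347/1226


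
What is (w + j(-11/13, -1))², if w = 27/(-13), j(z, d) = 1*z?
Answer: 1444/169 ≈ 8.5444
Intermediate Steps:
j(z, d) = z
w = -27/13 (w = 27*(-1/13) = -27/13 ≈ -2.0769)
(w + j(-11/13, -1))² = (-27/13 - 11/13)² = (-38/13)² = 1444/169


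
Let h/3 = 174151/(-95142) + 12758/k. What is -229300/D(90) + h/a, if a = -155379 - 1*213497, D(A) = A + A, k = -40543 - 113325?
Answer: -2579667886338562793/2025033690418596 ≈ -1273.9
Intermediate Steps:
k = -153868
D(A) = 2*A
a = -368876 (a = -155379 - 213497 = -368876)
h = -3501260963/609971219 (h = 3*(174151/(-95142) + 12758/(-153868)) = 3*(174151*(-1/95142) + 12758*(-1/153868)) = 3*(-174151/95142 - 6379/76934) = 3*(-3501260963/1829913657) = -3501260963/609971219 ≈ -5.7400)
-229300/D(90) + h/a = -229300/(2*90) - 3501260963/609971219/(-368876) = -229300/180 - 3501260963/609971219*(-1/368876) = -229300*1/180 + 3501260963/225003743379844 = -11465/9 + 3501260963/225003743379844 = -2579667886338562793/2025033690418596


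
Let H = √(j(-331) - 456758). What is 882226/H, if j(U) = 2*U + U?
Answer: -882226*I*√457751/457751 ≈ -1304.0*I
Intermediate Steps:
j(U) = 3*U
H = I*√457751 (H = √(3*(-331) - 456758) = √(-993 - 456758) = √(-457751) = I*√457751 ≈ 676.57*I)
882226/H = 882226/((I*√457751)) = 882226*(-I*√457751/457751) = -882226*I*√457751/457751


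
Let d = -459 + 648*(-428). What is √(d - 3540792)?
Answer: I*√3818595 ≈ 1954.1*I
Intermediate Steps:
d = -277803 (d = -459 - 277344 = -277803)
√(d - 3540792) = √(-277803 - 3540792) = √(-3818595) = I*√3818595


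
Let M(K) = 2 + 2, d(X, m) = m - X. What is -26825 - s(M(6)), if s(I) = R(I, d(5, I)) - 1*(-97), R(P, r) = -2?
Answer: -26920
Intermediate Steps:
M(K) = 4
s(I) = 95 (s(I) = -2 - 1*(-97) = -2 + 97 = 95)
-26825 - s(M(6)) = -26825 - 1*95 = -26825 - 95 = -26920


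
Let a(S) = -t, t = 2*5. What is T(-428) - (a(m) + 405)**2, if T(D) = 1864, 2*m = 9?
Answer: -154161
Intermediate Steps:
m = 9/2 (m = (1/2)*9 = 9/2 ≈ 4.5000)
t = 10
a(S) = -10 (a(S) = -1*10 = -10)
T(-428) - (a(m) + 405)**2 = 1864 - (-10 + 405)**2 = 1864 - 1*395**2 = 1864 - 1*156025 = 1864 - 156025 = -154161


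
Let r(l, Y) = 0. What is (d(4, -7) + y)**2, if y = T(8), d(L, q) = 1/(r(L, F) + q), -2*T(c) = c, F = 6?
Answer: 841/49 ≈ 17.163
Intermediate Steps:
T(c) = -c/2
d(L, q) = 1/q (d(L, q) = 1/(0 + q) = 1/q)
y = -4 (y = -1/2*8 = -4)
(d(4, -7) + y)**2 = (1/(-7) - 4)**2 = (-1/7 - 4)**2 = (-29/7)**2 = 841/49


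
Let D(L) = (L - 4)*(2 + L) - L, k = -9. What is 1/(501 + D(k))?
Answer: 1/601 ≈ 0.0016639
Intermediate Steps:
D(L) = -L + (-4 + L)*(2 + L) (D(L) = (-4 + L)*(2 + L) - L = -L + (-4 + L)*(2 + L))
1/(501 + D(k)) = 1/(501 + (-8 + (-9)² - 3*(-9))) = 1/(501 + (-8 + 81 + 27)) = 1/(501 + 100) = 1/601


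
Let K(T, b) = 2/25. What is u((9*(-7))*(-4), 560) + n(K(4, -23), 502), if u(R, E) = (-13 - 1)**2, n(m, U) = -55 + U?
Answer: 643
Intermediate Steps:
K(T, b) = 2/25 (K(T, b) = 2*(1/25) = 2/25)
u(R, E) = 196 (u(R, E) = (-14)**2 = 196)
u((9*(-7))*(-4), 560) + n(K(4, -23), 502) = 196 + (-55 + 502) = 196 + 447 = 643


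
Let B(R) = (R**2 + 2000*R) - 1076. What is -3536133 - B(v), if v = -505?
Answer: -2780082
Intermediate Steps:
B(R) = -1076 + R**2 + 2000*R
-3536133 - B(v) = -3536133 - (-1076 + (-505)**2 + 2000*(-505)) = -3536133 - (-1076 + 255025 - 1010000) = -3536133 - 1*(-756051) = -3536133 + 756051 = -2780082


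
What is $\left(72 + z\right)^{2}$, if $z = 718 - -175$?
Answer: $931225$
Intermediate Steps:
$z = 893$ ($z = 718 + 175 = 893$)
$\left(72 + z\right)^{2} = \left(72 + 893\right)^{2} = 965^{2} = 931225$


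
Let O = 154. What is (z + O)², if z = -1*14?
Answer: 19600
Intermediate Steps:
z = -14
(z + O)² = (-14 + 154)² = 140² = 19600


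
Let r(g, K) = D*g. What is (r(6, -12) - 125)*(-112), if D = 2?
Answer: 12656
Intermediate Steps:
r(g, K) = 2*g
(r(6, -12) - 125)*(-112) = (2*6 - 125)*(-112) = (12 - 125)*(-112) = -113*(-112) = 12656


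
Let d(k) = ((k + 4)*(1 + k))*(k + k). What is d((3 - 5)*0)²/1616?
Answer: 0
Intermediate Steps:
d(k) = 2*k*(1 + k)*(4 + k) (d(k) = ((4 + k)*(1 + k))*(2*k) = ((1 + k)*(4 + k))*(2*k) = 2*k*(1 + k)*(4 + k))
d((3 - 5)*0)²/1616 = (2*((3 - 5)*0)*(4 + ((3 - 5)*0)² + 5*((3 - 5)*0)))²/1616 = (2*(-2*0)*(4 + (-2*0)² + 5*(-2*0)))²*(1/1616) = (2*0*(4 + 0² + 5*0))²*(1/1616) = (2*0*(4 + 0 + 0))²*(1/1616) = (2*0*4)²*(1/1616) = 0²*(1/1616) = 0*(1/1616) = 0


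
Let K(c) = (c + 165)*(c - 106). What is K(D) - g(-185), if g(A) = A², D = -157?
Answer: -36329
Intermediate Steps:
K(c) = (-106 + c)*(165 + c) (K(c) = (165 + c)*(-106 + c) = (-106 + c)*(165 + c))
K(D) - g(-185) = (-17490 + (-157)² + 59*(-157)) - 1*(-185)² = (-17490 + 24649 - 9263) - 1*34225 = -2104 - 34225 = -36329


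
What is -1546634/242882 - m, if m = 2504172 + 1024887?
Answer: -428573227336/121441 ≈ -3.5291e+6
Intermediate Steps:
m = 3529059
-1546634/242882 - m = -1546634/242882 - 1*3529059 = -1546634*1/242882 - 3529059 = -773317/121441 - 3529059 = -428573227336/121441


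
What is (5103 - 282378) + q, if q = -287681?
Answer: -564956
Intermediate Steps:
(5103 - 282378) + q = (5103 - 282378) - 287681 = -277275 - 287681 = -564956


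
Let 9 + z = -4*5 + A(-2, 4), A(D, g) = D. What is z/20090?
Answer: -31/20090 ≈ -0.0015431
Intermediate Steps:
z = -31 (z = -9 + (-4*5 - 2) = -9 + (-20 - 2) = -9 - 22 = -31)
z/20090 = -31/20090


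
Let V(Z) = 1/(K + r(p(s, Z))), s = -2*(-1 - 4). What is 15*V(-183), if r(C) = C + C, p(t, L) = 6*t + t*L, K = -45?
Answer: -1/239 ≈ -0.0041841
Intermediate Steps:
s = 10 (s = -2*(-5) = 10)
p(t, L) = 6*t + L*t
r(C) = 2*C
V(Z) = 1/(75 + 20*Z) (V(Z) = 1/(-45 + 2*(10*(6 + Z))) = 1/(-45 + 2*(60 + 10*Z)) = 1/(-45 + (120 + 20*Z)) = 1/(75 + 20*Z))
15*V(-183) = 15*(1/(5*(15 + 4*(-183)))) = 15*(1/(5*(15 - 732))) = 15*((⅕)/(-717)) = 15*((⅕)*(-1/717)) = 15*(-1/3585) = -1/239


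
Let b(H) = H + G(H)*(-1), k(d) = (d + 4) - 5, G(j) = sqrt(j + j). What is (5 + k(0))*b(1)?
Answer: 4 - 4*sqrt(2) ≈ -1.6569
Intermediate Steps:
G(j) = sqrt(2)*sqrt(j) (G(j) = sqrt(2*j) = sqrt(2)*sqrt(j))
k(d) = -1 + d (k(d) = (4 + d) - 5 = -1 + d)
b(H) = H - sqrt(2)*sqrt(H) (b(H) = H + (sqrt(2)*sqrt(H))*(-1) = H - sqrt(2)*sqrt(H))
(5 + k(0))*b(1) = (5 + (-1 + 0))*(1 - sqrt(2)*sqrt(1)) = (5 - 1)*(1 - 1*sqrt(2)*1) = 4*(1 - sqrt(2)) = 4 - 4*sqrt(2)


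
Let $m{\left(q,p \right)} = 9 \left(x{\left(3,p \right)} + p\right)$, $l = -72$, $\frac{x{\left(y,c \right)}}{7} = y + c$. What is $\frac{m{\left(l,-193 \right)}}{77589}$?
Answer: $- \frac{1523}{8621} \approx -0.17666$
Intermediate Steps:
$x{\left(y,c \right)} = 7 c + 7 y$ ($x{\left(y,c \right)} = 7 \left(y + c\right) = 7 \left(c + y\right) = 7 c + 7 y$)
$m{\left(q,p \right)} = 189 + 72 p$ ($m{\left(q,p \right)} = 9 \left(\left(7 p + 7 \cdot 3\right) + p\right) = 9 \left(\left(7 p + 21\right) + p\right) = 9 \left(\left(21 + 7 p\right) + p\right) = 9 \left(21 + 8 p\right) = 189 + 72 p$)
$\frac{m{\left(l,-193 \right)}}{77589} = \frac{189 + 72 \left(-193\right)}{77589} = \left(189 - 13896\right) \frac{1}{77589} = \left(-13707\right) \frac{1}{77589} = - \frac{1523}{8621}$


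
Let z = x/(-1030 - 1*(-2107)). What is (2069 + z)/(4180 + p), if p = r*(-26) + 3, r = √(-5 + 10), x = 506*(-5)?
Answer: 9310450289/18841155393 + 57870358*√5/18841155393 ≈ 0.50102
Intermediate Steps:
x = -2530
z = -2530/1077 (z = -2530/(-1030 - 1*(-2107)) = -2530/(-1030 + 2107) = -2530/1077 ≈ -2.3491)
r = √5 ≈ 2.2361
p = 3 - 26*√5 (p = √5*(-26) + 3 = -26*√5 + 3 = 3 - 26*√5 ≈ -55.138)
(2069 + z)/(4180 + p) = (2069 - 2530/1077)/(4180 + (3 - 26*√5)) = 2225783/(1077*(4183 - 26*√5))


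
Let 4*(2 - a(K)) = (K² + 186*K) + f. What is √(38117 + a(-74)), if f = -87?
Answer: √160851/2 ≈ 200.53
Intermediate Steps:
a(K) = 95/4 - 93*K/2 - K²/4 (a(K) = 2 - ((K² + 186*K) - 87)/4 = 2 - (-87 + K² + 186*K)/4 = 2 + (87/4 - 93*K/2 - K²/4) = 95/4 - 93*K/2 - K²/4)
√(38117 + a(-74)) = √(38117 + (95/4 - 93/2*(-74) - ¼*(-74)²)) = √(38117 + (95/4 + 3441 - ¼*5476)) = √(38117 + (95/4 + 3441 - 1369)) = √(38117 + 8383/4) = √(160851/4) = √160851/2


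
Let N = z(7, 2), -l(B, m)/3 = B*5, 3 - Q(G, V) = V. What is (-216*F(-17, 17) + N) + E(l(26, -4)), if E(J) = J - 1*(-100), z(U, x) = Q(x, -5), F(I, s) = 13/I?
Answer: -1986/17 ≈ -116.82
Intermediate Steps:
Q(G, V) = 3 - V
z(U, x) = 8 (z(U, x) = 3 - 1*(-5) = 3 + 5 = 8)
l(B, m) = -15*B (l(B, m) = -3*B*5 = -15*B)
N = 8
E(J) = 100 + J (E(J) = J + 100 = 100 + J)
(-216*F(-17, 17) + N) + E(l(26, -4)) = (-2808/(-17) + 8) + (100 - 15*26) = (-2808*(-1)/17 + 8) + (100 - 390) = (-216*(-13/17) + 8) - 290 = (2808/17 + 8) - 290 = 2944/17 - 290 = -1986/17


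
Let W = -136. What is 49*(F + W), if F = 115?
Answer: -1029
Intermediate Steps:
49*(F + W) = 49*(115 - 136) = 49*(-21) = -1029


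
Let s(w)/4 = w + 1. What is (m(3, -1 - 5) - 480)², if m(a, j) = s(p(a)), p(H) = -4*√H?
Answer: 227344 + 15232*√3 ≈ 2.5373e+5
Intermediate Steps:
s(w) = 4 + 4*w (s(w) = 4*(w + 1) = 4*(1 + w) = 4 + 4*w)
m(a, j) = 4 - 16*√a (m(a, j) = 4 + 4*(-4*√a) = 4 - 16*√a)
(m(3, -1 - 5) - 480)² = ((4 - 16*√3) - 480)² = (-476 - 16*√3)²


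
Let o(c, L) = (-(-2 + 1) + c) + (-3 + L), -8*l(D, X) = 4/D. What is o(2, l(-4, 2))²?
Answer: 1/64 ≈ 0.015625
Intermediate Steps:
l(D, X) = -1/(2*D)
o(c, L) = -2 + L + c (o(c, L) = (-1*(-1) + c) + (-3 + L) = (1 + c) + (-3 + L) = -2 + L + c)
o(2, l(-4, 2))² = (-2 - ½/(-4) + 2)² = (-2 - ½*(-¼) + 2)² = (-2 + ⅛ + 2)² = (⅛)² = 1/64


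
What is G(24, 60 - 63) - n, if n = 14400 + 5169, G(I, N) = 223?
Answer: -19346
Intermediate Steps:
n = 19569
G(24, 60 - 63) - n = 223 - 1*19569 = 223 - 19569 = -19346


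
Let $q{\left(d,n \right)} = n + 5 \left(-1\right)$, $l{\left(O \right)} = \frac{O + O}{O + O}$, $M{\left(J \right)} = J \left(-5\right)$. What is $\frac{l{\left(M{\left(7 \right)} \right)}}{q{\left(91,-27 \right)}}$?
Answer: $- \frac{1}{32} \approx -0.03125$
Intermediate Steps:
$M{\left(J \right)} = - 5 J$
$l{\left(O \right)} = 1$ ($l{\left(O \right)} = \frac{2 O}{2 O} = 2 O \frac{1}{2 O} = 1$)
$q{\left(d,n \right)} = -5 + n$ ($q{\left(d,n \right)} = n - 5 = -5 + n$)
$\frac{l{\left(M{\left(7 \right)} \right)}}{q{\left(91,-27 \right)}} = 1 \frac{1}{-5 - 27} = 1 \frac{1}{-32} = 1 \left(- \frac{1}{32}\right) = - \frac{1}{32}$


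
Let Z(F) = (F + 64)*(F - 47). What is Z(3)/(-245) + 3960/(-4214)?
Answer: 116864/10535 ≈ 11.093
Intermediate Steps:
Z(F) = (-47 + F)*(64 + F) (Z(F) = (64 + F)*(-47 + F) = (-47 + F)*(64 + F))
Z(3)/(-245) + 3960/(-4214) = (-3008 + 3² + 17*3)/(-245) + 3960/(-4214) = (-3008 + 9 + 51)*(-1/245) + 3960*(-1/4214) = -2948*(-1/245) - 1980/2107 = 2948/245 - 1980/2107 = 116864/10535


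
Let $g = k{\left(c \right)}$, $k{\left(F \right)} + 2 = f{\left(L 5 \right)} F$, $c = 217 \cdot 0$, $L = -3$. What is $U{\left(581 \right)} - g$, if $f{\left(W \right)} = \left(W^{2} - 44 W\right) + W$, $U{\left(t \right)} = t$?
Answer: $583$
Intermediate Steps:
$f{\left(W \right)} = W^{2} - 43 W$
$c = 0$
$k{\left(F \right)} = -2 + 870 F$ ($k{\left(F \right)} = -2 + \left(-3\right) 5 \left(-43 - 15\right) F = -2 + - 15 \left(-43 - 15\right) F = -2 + \left(-15\right) \left(-58\right) F = -2 + 870 F$)
$g = -2$ ($g = -2 + 870 \cdot 0 = -2 + 0 = -2$)
$U{\left(581 \right)} - g = 581 - -2 = 581 + 2 = 583$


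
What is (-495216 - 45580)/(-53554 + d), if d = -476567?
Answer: 540796/530121 ≈ 1.0201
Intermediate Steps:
(-495216 - 45580)/(-53554 + d) = (-495216 - 45580)/(-53554 - 476567) = -540796/(-530121) = -540796*(-1/530121) = 540796/530121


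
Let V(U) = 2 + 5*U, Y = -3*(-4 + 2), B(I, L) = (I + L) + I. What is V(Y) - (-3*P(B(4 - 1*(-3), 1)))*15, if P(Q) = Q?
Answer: 707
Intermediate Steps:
B(I, L) = L + 2*I
Y = 6 (Y = -3*(-2) = 6)
V(Y) - (-3*P(B(4 - 1*(-3), 1)))*15 = (2 + 5*6) - (-3*(1 + 2*(4 - 1*(-3))))*15 = (2 + 30) - (-3*(1 + 2*(4 + 3)))*15 = 32 - (-3*(1 + 2*7))*15 = 32 - (-3*(1 + 14))*15 = 32 - (-3*15)*15 = 32 - (-45)*15 = 32 - 1*(-675) = 32 + 675 = 707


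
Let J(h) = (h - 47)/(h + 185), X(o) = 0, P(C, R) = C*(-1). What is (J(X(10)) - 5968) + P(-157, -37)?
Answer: -1075082/185 ≈ -5811.3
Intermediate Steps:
P(C, R) = -C
J(h) = (-47 + h)/(185 + h)
(J(X(10)) - 5968) + P(-157, -37) = ((-47 + 0)/(185 + 0) - 5968) - 1*(-157) = (-47/185 - 5968) + 157 = -1104127/185 + 157 = -1075082/185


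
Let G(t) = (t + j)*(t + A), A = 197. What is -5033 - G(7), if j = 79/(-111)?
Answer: -233685/37 ≈ -6315.8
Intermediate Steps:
j = -79/111 (j = 79*(-1/111) = -79/111 ≈ -0.71171)
G(t) = (197 + t)*(-79/111 + t) (G(t) = (t - 79/111)*(t + 197) = (-79/111 + t)*(197 + t) = (197 + t)*(-79/111 + t))
-5033 - G(7) = -5033 - (-15563/111 + 7² + (21788/111)*7) = -5033 - (-15563/111 + 49 + 152516/111) = -5033 - 1*47464/37 = -5033 - 47464/37 = -233685/37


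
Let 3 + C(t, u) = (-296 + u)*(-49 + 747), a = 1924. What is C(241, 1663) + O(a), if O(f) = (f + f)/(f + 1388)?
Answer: 395023963/414 ≈ 9.5416e+5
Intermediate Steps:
O(f) = 2*f/(1388 + f) (O(f) = (2*f)/(1388 + f) = 2*f/(1388 + f))
C(t, u) = -206611 + 698*u (C(t, u) = -3 + (-296 + u)*(-49 + 747) = -3 + (-296 + u)*698 = -3 + (-206608 + 698*u) = -206611 + 698*u)
C(241, 1663) + O(a) = (-206611 + 698*1663) + 2*1924/(1388 + 1924) = (-206611 + 1160774) + 2*1924/3312 = 954163 + 2*1924*(1/3312) = 954163 + 481/414 = 395023963/414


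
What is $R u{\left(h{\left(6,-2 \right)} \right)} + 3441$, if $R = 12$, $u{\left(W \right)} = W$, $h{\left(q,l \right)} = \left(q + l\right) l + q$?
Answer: $3417$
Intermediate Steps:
$h{\left(q,l \right)} = q + l \left(l + q\right)$ ($h{\left(q,l \right)} = \left(l + q\right) l + q = l \left(l + q\right) + q = q + l \left(l + q\right)$)
$R u{\left(h{\left(6,-2 \right)} \right)} + 3441 = 12 \left(6 + \left(-2\right)^{2} - 12\right) + 3441 = 12 \left(6 + 4 - 12\right) + 3441 = 12 \left(-2\right) + 3441 = -24 + 3441 = 3417$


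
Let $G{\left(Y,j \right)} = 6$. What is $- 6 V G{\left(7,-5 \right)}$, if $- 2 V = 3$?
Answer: $54$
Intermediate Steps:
$V = - \frac{3}{2}$ ($V = \left(- \frac{1}{2}\right) 3 = - \frac{3}{2} \approx -1.5$)
$- 6 V G{\left(7,-5 \right)} = \left(-6\right) \left(- \frac{3}{2}\right) 6 = 9 \cdot 6 = 54$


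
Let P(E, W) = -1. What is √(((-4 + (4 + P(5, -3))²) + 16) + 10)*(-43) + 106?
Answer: 106 - 43*√31 ≈ -133.41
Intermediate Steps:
√(((-4 + (4 + P(5, -3))²) + 16) + 10)*(-43) + 106 = √(((-4 + (4 - 1)²) + 16) + 10)*(-43) + 106 = √(((-4 + 3²) + 16) + 10)*(-43) + 106 = √(((-4 + 9) + 16) + 10)*(-43) + 106 = √((5 + 16) + 10)*(-43) + 106 = √(21 + 10)*(-43) + 106 = √31*(-43) + 106 = -43*√31 + 106 = 106 - 43*√31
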